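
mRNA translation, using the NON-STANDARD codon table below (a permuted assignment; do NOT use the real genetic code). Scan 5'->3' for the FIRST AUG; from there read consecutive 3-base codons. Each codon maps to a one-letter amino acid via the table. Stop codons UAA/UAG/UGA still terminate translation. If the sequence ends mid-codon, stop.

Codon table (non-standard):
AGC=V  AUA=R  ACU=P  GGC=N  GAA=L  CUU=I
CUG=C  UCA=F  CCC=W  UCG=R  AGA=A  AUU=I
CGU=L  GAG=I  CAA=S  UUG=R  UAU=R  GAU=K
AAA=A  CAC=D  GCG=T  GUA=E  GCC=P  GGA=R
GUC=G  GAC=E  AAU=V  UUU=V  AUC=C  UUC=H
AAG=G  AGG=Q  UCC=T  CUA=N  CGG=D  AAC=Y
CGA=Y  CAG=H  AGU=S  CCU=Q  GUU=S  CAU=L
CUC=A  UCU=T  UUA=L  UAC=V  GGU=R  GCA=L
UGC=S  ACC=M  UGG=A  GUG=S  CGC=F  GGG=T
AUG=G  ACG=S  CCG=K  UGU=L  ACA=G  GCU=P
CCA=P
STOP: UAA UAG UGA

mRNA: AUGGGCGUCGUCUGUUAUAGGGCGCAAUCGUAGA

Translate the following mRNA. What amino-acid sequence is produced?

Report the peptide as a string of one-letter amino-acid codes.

Answer: GNGGLRQTSR

Derivation:
start AUG at pos 0
pos 0: AUG -> G; peptide=G
pos 3: GGC -> N; peptide=GN
pos 6: GUC -> G; peptide=GNG
pos 9: GUC -> G; peptide=GNGG
pos 12: UGU -> L; peptide=GNGGL
pos 15: UAU -> R; peptide=GNGGLR
pos 18: AGG -> Q; peptide=GNGGLRQ
pos 21: GCG -> T; peptide=GNGGLRQT
pos 24: CAA -> S; peptide=GNGGLRQTS
pos 27: UCG -> R; peptide=GNGGLRQTSR
pos 30: UAG -> STOP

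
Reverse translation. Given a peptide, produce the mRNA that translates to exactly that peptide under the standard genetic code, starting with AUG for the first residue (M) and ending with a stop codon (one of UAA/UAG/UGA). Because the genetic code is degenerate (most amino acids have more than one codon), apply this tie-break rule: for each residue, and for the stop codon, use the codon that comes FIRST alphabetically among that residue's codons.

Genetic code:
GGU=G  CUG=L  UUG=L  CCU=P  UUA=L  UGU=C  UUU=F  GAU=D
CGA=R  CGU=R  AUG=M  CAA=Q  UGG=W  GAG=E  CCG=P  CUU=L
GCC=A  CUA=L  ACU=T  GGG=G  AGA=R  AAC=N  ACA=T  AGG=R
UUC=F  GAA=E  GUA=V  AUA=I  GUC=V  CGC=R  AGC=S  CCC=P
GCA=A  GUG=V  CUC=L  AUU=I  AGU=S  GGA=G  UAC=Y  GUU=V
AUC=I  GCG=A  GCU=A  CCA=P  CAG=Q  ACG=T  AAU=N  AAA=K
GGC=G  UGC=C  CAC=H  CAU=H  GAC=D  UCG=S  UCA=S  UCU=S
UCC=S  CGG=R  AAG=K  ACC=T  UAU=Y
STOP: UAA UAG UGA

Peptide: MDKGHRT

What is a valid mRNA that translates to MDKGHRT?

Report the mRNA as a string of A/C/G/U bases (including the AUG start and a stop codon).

residue 1: M -> AUG (start codon)
residue 2: D codons sorted = GAC,GAU -> pick first = GAC
residue 3: K codons sorted = AAA,AAG -> pick first = AAA
residue 4: G codons sorted = GGA,GGC,GGG,GGU -> pick first = GGA
residue 5: H codons sorted = CAC,CAU -> pick first = CAC
residue 6: R codons sorted = AGA,AGG,CGA,CGC,CGG,CGU -> pick first = AGA
residue 7: T codons sorted = ACA,ACC,ACG,ACU -> pick first = ACA
terminator: stop codons sorted = UAA,UAG,UGA -> pick first = UAA

Answer: mRNA: AUGGACAAAGGACACAGAACAUAA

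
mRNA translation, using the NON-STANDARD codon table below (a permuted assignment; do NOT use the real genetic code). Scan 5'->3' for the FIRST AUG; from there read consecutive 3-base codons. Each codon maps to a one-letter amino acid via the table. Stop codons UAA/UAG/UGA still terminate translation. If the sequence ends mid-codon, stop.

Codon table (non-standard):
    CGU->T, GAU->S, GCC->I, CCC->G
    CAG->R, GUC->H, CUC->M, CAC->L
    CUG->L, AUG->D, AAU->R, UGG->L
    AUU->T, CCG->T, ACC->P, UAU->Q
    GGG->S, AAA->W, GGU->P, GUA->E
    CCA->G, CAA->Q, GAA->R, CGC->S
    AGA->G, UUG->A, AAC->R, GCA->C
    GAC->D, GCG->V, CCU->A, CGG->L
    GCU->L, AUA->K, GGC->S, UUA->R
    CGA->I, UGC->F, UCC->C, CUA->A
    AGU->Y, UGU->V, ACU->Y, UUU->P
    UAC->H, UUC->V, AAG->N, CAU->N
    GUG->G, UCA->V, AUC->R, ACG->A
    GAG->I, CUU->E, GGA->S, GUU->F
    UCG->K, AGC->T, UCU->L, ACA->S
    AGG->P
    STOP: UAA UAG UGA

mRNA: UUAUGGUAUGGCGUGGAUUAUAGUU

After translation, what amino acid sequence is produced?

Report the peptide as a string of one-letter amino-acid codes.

start AUG at pos 2
pos 2: AUG -> D; peptide=D
pos 5: GUA -> E; peptide=DE
pos 8: UGG -> L; peptide=DEL
pos 11: CGU -> T; peptide=DELT
pos 14: GGA -> S; peptide=DELTS
pos 17: UUA -> R; peptide=DELTSR
pos 20: UAG -> STOP

Answer: DELTSR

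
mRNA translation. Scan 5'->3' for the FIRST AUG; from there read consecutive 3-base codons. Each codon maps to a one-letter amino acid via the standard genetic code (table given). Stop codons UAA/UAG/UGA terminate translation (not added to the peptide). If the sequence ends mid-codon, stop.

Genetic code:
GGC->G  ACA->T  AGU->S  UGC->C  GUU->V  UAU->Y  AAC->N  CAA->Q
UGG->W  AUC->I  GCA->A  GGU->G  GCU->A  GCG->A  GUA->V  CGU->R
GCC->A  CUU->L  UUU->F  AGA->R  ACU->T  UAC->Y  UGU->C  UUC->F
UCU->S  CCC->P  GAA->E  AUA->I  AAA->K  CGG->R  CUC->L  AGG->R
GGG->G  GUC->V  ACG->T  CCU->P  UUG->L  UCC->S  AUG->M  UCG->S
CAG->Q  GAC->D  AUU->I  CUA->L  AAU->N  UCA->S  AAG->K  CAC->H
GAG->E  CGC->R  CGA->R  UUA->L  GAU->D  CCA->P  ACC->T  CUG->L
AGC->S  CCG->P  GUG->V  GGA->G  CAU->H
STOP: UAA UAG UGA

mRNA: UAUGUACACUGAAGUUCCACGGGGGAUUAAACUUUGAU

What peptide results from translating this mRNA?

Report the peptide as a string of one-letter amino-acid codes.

Answer: MYTEVPRGIKL

Derivation:
start AUG at pos 1
pos 1: AUG -> M; peptide=M
pos 4: UAC -> Y; peptide=MY
pos 7: ACU -> T; peptide=MYT
pos 10: GAA -> E; peptide=MYTE
pos 13: GUU -> V; peptide=MYTEV
pos 16: CCA -> P; peptide=MYTEVP
pos 19: CGG -> R; peptide=MYTEVPR
pos 22: GGG -> G; peptide=MYTEVPRG
pos 25: AUU -> I; peptide=MYTEVPRGI
pos 28: AAA -> K; peptide=MYTEVPRGIK
pos 31: CUU -> L; peptide=MYTEVPRGIKL
pos 34: UGA -> STOP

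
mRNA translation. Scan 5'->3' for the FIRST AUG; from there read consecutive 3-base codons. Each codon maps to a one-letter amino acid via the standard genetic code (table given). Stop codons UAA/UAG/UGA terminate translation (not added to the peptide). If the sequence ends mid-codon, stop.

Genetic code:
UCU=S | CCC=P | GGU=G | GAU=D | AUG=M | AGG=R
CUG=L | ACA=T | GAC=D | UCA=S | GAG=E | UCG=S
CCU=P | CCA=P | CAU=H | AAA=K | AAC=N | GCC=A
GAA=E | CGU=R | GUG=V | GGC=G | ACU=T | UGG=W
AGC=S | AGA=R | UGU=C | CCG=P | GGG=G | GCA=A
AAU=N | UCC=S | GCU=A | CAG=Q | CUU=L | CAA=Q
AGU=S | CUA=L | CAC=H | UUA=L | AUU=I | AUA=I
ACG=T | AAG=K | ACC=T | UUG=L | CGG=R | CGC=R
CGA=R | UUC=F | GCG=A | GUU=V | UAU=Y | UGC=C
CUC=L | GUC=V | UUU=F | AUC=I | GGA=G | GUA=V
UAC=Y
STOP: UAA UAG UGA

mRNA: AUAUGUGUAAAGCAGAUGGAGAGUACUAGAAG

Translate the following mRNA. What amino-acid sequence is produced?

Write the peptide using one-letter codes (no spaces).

Answer: MCKADGEY

Derivation:
start AUG at pos 2
pos 2: AUG -> M; peptide=M
pos 5: UGU -> C; peptide=MC
pos 8: AAA -> K; peptide=MCK
pos 11: GCA -> A; peptide=MCKA
pos 14: GAU -> D; peptide=MCKAD
pos 17: GGA -> G; peptide=MCKADG
pos 20: GAG -> E; peptide=MCKADGE
pos 23: UAC -> Y; peptide=MCKADGEY
pos 26: UAG -> STOP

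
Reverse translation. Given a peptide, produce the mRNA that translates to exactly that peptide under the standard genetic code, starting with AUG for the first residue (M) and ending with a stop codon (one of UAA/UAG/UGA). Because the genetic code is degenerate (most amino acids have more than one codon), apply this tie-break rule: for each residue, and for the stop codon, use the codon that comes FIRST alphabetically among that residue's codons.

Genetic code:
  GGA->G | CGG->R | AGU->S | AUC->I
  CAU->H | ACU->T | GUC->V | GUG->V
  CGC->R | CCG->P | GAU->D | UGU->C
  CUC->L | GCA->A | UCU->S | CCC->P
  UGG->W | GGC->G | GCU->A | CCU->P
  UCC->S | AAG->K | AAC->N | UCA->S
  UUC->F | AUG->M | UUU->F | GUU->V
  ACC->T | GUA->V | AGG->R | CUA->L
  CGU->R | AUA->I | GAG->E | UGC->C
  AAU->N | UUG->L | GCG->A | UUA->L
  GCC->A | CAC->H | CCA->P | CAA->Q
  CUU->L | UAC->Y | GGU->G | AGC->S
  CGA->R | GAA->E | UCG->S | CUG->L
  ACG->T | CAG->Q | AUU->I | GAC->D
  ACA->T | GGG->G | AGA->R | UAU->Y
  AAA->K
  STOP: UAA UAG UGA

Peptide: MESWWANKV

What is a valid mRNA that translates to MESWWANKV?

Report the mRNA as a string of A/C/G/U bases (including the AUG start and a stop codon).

residue 1: M -> AUG (start codon)
residue 2: E codons sorted = GAA,GAG -> pick first = GAA
residue 3: S codons sorted = AGC,AGU,UCA,UCC,UCG,UCU -> pick first = AGC
residue 4: W -> UGG (only codon)
residue 5: W -> UGG (only codon)
residue 6: A codons sorted = GCA,GCC,GCG,GCU -> pick first = GCA
residue 7: N codons sorted = AAC,AAU -> pick first = AAC
residue 8: K codons sorted = AAA,AAG -> pick first = AAA
residue 9: V codons sorted = GUA,GUC,GUG,GUU -> pick first = GUA
terminator: stop codons sorted = UAA,UAG,UGA -> pick first = UAA

Answer: mRNA: AUGGAAAGCUGGUGGGCAAACAAAGUAUAA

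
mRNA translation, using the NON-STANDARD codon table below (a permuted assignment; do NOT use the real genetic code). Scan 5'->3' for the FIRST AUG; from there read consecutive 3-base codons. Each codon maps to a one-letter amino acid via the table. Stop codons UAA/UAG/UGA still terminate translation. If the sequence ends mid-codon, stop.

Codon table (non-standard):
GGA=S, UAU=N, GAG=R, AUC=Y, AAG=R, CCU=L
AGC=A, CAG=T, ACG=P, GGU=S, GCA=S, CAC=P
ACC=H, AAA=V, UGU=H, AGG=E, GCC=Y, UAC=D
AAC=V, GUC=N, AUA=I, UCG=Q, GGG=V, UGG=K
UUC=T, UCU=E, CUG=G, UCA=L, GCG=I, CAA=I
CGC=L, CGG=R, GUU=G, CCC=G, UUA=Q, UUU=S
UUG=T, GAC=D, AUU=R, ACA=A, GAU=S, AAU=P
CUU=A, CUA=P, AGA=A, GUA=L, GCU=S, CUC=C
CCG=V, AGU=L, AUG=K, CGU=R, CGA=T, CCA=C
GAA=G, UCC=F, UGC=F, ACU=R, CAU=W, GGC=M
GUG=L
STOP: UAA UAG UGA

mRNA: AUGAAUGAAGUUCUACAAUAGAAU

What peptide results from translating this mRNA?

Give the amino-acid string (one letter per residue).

start AUG at pos 0
pos 0: AUG -> K; peptide=K
pos 3: AAU -> P; peptide=KP
pos 6: GAA -> G; peptide=KPG
pos 9: GUU -> G; peptide=KPGG
pos 12: CUA -> P; peptide=KPGGP
pos 15: CAA -> I; peptide=KPGGPI
pos 18: UAG -> STOP

Answer: KPGGPI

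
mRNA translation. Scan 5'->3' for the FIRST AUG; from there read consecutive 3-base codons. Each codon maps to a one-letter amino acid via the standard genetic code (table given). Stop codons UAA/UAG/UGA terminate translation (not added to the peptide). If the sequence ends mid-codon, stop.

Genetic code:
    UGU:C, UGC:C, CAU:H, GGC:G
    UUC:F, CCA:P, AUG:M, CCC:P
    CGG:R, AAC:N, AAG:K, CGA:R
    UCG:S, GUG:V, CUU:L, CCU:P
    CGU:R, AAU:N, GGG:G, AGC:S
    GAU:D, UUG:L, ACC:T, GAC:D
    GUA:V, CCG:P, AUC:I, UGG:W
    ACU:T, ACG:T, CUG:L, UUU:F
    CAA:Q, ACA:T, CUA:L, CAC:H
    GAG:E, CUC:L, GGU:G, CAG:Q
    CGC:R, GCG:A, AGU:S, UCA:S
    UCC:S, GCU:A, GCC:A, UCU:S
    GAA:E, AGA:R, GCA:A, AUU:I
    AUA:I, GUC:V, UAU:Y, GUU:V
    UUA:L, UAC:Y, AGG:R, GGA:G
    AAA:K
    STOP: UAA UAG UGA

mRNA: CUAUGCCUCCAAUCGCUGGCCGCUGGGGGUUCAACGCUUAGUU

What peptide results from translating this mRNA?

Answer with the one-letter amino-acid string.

Answer: MPPIAGRWGFNA

Derivation:
start AUG at pos 2
pos 2: AUG -> M; peptide=M
pos 5: CCU -> P; peptide=MP
pos 8: CCA -> P; peptide=MPP
pos 11: AUC -> I; peptide=MPPI
pos 14: GCU -> A; peptide=MPPIA
pos 17: GGC -> G; peptide=MPPIAG
pos 20: CGC -> R; peptide=MPPIAGR
pos 23: UGG -> W; peptide=MPPIAGRW
pos 26: GGG -> G; peptide=MPPIAGRWG
pos 29: UUC -> F; peptide=MPPIAGRWGF
pos 32: AAC -> N; peptide=MPPIAGRWGFN
pos 35: GCU -> A; peptide=MPPIAGRWGFNA
pos 38: UAG -> STOP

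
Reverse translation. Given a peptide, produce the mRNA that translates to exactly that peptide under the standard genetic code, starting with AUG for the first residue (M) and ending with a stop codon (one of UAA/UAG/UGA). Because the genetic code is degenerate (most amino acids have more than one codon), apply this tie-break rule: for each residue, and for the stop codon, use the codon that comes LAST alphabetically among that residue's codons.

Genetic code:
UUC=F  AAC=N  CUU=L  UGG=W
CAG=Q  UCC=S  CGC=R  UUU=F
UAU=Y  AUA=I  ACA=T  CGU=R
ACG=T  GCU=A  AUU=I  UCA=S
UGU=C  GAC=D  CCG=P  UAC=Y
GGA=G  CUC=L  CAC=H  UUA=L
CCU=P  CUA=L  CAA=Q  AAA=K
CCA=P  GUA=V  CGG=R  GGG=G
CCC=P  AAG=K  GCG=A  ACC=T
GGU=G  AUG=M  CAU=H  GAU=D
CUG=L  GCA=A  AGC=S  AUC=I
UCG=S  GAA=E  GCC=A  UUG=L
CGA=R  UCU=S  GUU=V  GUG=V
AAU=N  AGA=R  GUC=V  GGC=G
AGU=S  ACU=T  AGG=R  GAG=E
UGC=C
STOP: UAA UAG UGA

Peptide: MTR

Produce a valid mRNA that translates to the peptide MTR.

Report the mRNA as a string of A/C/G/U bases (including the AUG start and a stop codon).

residue 1: M -> AUG (start codon)
residue 2: T codons sorted = ACA,ACC,ACG,ACU -> pick last = ACU
residue 3: R codons sorted = AGA,AGG,CGA,CGC,CGG,CGU -> pick last = CGU
terminator: stop codons sorted = UAA,UAG,UGA -> pick last = UGA

Answer: mRNA: AUGACUCGUUGA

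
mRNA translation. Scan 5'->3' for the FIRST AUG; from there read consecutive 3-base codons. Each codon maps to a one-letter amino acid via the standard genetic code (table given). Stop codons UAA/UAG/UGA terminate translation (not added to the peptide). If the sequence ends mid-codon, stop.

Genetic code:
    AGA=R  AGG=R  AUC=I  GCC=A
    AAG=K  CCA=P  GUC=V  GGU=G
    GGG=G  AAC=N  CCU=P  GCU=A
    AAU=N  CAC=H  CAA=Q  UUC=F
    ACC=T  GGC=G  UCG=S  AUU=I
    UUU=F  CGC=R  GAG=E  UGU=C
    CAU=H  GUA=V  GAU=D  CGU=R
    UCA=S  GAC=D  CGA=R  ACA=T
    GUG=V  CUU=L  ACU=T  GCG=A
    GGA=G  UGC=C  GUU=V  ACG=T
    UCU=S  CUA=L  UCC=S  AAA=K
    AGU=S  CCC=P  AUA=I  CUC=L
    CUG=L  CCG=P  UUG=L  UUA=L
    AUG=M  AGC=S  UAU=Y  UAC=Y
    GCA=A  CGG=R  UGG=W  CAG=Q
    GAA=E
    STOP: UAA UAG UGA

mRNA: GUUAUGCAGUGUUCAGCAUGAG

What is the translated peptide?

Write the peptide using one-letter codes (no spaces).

start AUG at pos 3
pos 3: AUG -> M; peptide=M
pos 6: CAG -> Q; peptide=MQ
pos 9: UGU -> C; peptide=MQC
pos 12: UCA -> S; peptide=MQCS
pos 15: GCA -> A; peptide=MQCSA
pos 18: UGA -> STOP

Answer: MQCSA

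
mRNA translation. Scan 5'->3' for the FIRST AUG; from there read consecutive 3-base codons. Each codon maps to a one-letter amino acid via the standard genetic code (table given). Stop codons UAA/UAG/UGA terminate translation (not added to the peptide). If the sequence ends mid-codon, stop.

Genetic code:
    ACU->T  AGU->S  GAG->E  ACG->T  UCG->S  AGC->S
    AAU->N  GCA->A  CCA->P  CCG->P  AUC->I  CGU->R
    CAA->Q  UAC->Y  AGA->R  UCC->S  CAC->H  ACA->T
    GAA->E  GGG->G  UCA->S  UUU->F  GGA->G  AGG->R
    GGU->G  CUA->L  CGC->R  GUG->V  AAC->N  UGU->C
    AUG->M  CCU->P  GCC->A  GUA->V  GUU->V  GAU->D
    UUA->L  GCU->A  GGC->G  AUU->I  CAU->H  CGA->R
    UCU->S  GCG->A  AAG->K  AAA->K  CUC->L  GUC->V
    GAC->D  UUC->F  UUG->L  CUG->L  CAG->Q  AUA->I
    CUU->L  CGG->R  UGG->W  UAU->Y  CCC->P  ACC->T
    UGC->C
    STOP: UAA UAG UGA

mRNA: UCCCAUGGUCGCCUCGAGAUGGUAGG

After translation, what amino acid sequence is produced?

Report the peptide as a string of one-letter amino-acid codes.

start AUG at pos 4
pos 4: AUG -> M; peptide=M
pos 7: GUC -> V; peptide=MV
pos 10: GCC -> A; peptide=MVA
pos 13: UCG -> S; peptide=MVAS
pos 16: AGA -> R; peptide=MVASR
pos 19: UGG -> W; peptide=MVASRW
pos 22: UAG -> STOP

Answer: MVASRW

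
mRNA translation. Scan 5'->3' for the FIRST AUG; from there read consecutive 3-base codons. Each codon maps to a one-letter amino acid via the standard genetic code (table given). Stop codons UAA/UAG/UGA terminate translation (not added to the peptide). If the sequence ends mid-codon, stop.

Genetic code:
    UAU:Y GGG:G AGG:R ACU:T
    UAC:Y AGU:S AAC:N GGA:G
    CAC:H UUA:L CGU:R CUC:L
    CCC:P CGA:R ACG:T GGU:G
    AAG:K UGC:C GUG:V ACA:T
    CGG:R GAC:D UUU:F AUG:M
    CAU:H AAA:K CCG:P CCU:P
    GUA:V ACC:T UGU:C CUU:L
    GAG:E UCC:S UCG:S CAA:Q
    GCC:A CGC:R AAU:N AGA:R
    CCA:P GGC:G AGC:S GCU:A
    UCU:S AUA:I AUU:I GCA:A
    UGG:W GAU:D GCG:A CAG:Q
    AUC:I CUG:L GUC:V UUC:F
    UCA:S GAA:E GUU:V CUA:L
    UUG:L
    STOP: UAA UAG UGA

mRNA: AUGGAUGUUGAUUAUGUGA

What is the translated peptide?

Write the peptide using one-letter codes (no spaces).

start AUG at pos 0
pos 0: AUG -> M; peptide=M
pos 3: GAU -> D; peptide=MD
pos 6: GUU -> V; peptide=MDV
pos 9: GAU -> D; peptide=MDVD
pos 12: UAU -> Y; peptide=MDVDY
pos 15: GUG -> V; peptide=MDVDYV
pos 18: only 1 nt remain (<3), stop (end of mRNA)

Answer: MDVDYV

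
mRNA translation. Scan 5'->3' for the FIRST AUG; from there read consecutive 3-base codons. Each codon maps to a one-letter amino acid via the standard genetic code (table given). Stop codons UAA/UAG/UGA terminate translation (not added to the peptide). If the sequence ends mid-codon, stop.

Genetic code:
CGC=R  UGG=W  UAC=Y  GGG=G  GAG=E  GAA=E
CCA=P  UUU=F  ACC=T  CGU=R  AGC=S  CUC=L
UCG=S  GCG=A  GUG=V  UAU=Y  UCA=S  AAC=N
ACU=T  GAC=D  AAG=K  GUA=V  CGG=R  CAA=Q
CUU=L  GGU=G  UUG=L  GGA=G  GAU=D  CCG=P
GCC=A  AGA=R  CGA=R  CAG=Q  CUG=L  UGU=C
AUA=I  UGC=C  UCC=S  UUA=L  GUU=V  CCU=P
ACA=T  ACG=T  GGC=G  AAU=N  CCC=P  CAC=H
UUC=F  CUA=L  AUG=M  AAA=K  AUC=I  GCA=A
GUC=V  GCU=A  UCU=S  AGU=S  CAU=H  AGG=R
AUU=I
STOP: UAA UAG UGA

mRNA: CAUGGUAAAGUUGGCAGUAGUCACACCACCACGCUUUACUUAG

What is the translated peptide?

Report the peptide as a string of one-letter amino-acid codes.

Answer: MVKLAVVTPPRFT

Derivation:
start AUG at pos 1
pos 1: AUG -> M; peptide=M
pos 4: GUA -> V; peptide=MV
pos 7: AAG -> K; peptide=MVK
pos 10: UUG -> L; peptide=MVKL
pos 13: GCA -> A; peptide=MVKLA
pos 16: GUA -> V; peptide=MVKLAV
pos 19: GUC -> V; peptide=MVKLAVV
pos 22: ACA -> T; peptide=MVKLAVVT
pos 25: CCA -> P; peptide=MVKLAVVTP
pos 28: CCA -> P; peptide=MVKLAVVTPP
pos 31: CGC -> R; peptide=MVKLAVVTPPR
pos 34: UUU -> F; peptide=MVKLAVVTPPRF
pos 37: ACU -> T; peptide=MVKLAVVTPPRFT
pos 40: UAG -> STOP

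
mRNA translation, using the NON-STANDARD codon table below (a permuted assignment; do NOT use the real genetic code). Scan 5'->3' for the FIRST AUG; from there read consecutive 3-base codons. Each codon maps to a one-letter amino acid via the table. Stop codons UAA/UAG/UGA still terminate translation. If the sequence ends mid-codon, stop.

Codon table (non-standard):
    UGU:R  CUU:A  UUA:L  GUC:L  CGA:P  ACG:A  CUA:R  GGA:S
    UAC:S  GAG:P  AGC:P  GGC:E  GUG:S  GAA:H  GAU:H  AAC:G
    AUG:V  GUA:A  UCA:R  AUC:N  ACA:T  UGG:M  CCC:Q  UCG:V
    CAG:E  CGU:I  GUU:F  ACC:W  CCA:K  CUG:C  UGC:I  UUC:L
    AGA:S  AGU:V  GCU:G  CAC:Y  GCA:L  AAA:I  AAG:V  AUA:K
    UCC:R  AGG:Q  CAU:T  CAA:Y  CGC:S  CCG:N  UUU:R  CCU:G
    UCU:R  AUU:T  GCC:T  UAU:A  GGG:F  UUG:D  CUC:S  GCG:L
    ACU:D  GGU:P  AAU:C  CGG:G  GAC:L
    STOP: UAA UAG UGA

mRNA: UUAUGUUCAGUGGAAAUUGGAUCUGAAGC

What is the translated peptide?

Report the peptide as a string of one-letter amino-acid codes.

Answer: VLVSCMN

Derivation:
start AUG at pos 2
pos 2: AUG -> V; peptide=V
pos 5: UUC -> L; peptide=VL
pos 8: AGU -> V; peptide=VLV
pos 11: GGA -> S; peptide=VLVS
pos 14: AAU -> C; peptide=VLVSC
pos 17: UGG -> M; peptide=VLVSCM
pos 20: AUC -> N; peptide=VLVSCMN
pos 23: UGA -> STOP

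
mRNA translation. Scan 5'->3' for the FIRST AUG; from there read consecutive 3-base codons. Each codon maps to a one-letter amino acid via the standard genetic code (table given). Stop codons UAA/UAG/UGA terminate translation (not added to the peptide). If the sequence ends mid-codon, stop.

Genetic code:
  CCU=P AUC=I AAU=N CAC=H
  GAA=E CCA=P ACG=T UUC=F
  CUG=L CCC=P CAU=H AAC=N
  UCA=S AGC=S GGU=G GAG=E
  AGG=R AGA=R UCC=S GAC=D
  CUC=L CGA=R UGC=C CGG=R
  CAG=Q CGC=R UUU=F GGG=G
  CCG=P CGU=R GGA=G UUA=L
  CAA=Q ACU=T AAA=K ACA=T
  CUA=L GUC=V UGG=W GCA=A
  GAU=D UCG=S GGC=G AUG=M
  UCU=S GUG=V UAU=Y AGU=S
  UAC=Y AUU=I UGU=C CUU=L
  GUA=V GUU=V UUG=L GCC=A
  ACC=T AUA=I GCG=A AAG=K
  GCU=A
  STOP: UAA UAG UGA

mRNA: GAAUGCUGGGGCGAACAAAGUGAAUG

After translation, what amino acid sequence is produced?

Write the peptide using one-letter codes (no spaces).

start AUG at pos 2
pos 2: AUG -> M; peptide=M
pos 5: CUG -> L; peptide=ML
pos 8: GGG -> G; peptide=MLG
pos 11: CGA -> R; peptide=MLGR
pos 14: ACA -> T; peptide=MLGRT
pos 17: AAG -> K; peptide=MLGRTK
pos 20: UGA -> STOP

Answer: MLGRTK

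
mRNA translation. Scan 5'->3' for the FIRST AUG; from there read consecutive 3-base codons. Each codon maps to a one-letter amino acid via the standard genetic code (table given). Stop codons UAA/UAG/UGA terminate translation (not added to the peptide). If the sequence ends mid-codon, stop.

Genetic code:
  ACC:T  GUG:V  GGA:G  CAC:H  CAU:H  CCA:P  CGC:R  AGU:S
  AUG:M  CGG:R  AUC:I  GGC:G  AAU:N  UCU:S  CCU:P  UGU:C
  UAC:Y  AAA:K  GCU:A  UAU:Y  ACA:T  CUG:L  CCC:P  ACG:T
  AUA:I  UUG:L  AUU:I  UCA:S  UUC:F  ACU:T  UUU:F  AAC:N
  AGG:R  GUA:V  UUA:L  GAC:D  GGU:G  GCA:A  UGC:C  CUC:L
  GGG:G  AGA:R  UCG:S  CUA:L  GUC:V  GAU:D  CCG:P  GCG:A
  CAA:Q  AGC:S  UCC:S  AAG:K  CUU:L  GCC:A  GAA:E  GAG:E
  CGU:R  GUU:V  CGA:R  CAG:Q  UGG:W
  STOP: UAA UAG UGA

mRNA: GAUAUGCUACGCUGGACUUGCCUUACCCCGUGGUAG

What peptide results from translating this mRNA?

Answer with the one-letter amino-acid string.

start AUG at pos 3
pos 3: AUG -> M; peptide=M
pos 6: CUA -> L; peptide=ML
pos 9: CGC -> R; peptide=MLR
pos 12: UGG -> W; peptide=MLRW
pos 15: ACU -> T; peptide=MLRWT
pos 18: UGC -> C; peptide=MLRWTC
pos 21: CUU -> L; peptide=MLRWTCL
pos 24: ACC -> T; peptide=MLRWTCLT
pos 27: CCG -> P; peptide=MLRWTCLTP
pos 30: UGG -> W; peptide=MLRWTCLTPW
pos 33: UAG -> STOP

Answer: MLRWTCLTPW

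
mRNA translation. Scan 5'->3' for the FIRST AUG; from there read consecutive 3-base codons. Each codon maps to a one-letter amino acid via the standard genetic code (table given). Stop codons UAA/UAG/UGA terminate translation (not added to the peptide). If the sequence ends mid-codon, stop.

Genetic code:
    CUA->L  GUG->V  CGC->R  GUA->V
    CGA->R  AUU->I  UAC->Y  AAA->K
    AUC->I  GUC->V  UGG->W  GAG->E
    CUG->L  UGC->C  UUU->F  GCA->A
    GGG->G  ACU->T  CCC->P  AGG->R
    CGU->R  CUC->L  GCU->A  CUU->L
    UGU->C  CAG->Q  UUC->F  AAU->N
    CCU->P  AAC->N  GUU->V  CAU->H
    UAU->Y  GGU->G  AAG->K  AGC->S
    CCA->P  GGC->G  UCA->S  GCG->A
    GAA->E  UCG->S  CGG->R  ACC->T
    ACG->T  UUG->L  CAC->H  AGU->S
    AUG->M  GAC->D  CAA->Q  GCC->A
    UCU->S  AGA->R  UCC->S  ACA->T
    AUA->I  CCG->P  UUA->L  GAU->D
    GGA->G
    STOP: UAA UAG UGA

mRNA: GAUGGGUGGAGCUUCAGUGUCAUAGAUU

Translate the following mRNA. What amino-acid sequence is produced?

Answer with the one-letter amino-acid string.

Answer: MGGASVS

Derivation:
start AUG at pos 1
pos 1: AUG -> M; peptide=M
pos 4: GGU -> G; peptide=MG
pos 7: GGA -> G; peptide=MGG
pos 10: GCU -> A; peptide=MGGA
pos 13: UCA -> S; peptide=MGGAS
pos 16: GUG -> V; peptide=MGGASV
pos 19: UCA -> S; peptide=MGGASVS
pos 22: UAG -> STOP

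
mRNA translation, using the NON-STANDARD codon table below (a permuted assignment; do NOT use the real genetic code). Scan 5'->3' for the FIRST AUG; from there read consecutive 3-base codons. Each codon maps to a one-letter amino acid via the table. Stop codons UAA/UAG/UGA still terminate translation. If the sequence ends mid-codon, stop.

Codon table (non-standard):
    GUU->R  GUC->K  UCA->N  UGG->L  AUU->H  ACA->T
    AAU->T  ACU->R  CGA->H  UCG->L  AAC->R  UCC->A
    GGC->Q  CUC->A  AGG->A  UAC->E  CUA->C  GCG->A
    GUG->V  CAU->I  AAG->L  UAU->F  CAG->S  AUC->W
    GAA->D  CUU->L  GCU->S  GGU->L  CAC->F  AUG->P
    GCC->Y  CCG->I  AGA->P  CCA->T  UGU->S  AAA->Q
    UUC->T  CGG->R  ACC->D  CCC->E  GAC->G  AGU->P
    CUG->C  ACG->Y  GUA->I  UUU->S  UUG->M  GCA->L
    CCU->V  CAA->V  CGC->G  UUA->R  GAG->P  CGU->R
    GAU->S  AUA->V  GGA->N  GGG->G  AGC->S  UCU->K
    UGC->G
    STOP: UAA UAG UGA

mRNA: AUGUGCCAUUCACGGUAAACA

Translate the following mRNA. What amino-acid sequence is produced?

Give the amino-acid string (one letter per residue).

start AUG at pos 0
pos 0: AUG -> P; peptide=P
pos 3: UGC -> G; peptide=PG
pos 6: CAU -> I; peptide=PGI
pos 9: UCA -> N; peptide=PGIN
pos 12: CGG -> R; peptide=PGINR
pos 15: UAA -> STOP

Answer: PGINR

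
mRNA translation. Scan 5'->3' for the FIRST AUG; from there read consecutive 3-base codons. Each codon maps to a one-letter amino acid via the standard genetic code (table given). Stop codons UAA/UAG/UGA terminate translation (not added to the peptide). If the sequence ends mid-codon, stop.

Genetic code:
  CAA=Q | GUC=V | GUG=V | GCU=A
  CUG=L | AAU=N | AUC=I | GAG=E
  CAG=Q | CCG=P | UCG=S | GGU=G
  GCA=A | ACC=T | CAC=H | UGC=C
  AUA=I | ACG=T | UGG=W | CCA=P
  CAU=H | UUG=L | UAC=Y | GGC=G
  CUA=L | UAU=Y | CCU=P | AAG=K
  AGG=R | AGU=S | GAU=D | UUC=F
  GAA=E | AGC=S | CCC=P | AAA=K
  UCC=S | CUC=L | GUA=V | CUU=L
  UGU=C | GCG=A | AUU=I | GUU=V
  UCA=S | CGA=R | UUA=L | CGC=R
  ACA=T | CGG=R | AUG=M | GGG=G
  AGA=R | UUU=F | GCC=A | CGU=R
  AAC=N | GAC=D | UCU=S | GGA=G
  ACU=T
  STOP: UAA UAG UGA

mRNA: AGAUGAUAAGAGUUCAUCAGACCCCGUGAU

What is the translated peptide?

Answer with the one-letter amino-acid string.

Answer: MIRVHQTP

Derivation:
start AUG at pos 2
pos 2: AUG -> M; peptide=M
pos 5: AUA -> I; peptide=MI
pos 8: AGA -> R; peptide=MIR
pos 11: GUU -> V; peptide=MIRV
pos 14: CAU -> H; peptide=MIRVH
pos 17: CAG -> Q; peptide=MIRVHQ
pos 20: ACC -> T; peptide=MIRVHQT
pos 23: CCG -> P; peptide=MIRVHQTP
pos 26: UGA -> STOP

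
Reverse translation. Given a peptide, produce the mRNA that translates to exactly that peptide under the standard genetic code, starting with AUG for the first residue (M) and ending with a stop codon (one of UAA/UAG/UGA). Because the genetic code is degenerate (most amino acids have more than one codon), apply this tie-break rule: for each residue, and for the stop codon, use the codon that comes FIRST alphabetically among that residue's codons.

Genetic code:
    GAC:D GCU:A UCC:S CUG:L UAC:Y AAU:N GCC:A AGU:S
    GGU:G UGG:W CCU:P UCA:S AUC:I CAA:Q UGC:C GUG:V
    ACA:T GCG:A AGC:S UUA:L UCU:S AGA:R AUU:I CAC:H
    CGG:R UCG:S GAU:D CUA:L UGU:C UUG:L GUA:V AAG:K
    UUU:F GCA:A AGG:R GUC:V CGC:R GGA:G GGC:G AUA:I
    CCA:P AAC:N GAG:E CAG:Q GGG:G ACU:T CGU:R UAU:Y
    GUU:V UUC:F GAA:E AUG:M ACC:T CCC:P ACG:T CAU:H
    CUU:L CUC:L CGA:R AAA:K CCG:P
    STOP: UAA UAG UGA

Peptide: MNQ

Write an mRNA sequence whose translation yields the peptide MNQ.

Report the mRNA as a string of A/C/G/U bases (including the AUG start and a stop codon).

Answer: mRNA: AUGAACCAAUAA

Derivation:
residue 1: M -> AUG (start codon)
residue 2: N codons sorted = AAC,AAU -> pick first = AAC
residue 3: Q codons sorted = CAA,CAG -> pick first = CAA
terminator: stop codons sorted = UAA,UAG,UGA -> pick first = UAA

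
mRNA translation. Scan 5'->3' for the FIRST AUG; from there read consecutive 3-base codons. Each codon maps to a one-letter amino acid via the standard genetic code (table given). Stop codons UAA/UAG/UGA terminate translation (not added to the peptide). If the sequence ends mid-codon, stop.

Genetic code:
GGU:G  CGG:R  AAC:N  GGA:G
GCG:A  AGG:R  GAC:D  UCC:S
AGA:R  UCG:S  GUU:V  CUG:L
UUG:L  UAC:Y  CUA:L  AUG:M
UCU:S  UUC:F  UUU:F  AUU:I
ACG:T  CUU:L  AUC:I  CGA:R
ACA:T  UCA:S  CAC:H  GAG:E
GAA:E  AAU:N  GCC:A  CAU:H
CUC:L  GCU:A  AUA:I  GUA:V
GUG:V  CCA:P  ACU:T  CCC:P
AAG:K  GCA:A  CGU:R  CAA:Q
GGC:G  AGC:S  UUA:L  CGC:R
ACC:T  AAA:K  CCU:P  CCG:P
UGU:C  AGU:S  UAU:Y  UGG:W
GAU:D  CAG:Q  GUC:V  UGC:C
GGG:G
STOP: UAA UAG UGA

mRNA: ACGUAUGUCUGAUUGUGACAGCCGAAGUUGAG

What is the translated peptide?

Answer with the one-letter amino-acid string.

start AUG at pos 4
pos 4: AUG -> M; peptide=M
pos 7: UCU -> S; peptide=MS
pos 10: GAU -> D; peptide=MSD
pos 13: UGU -> C; peptide=MSDC
pos 16: GAC -> D; peptide=MSDCD
pos 19: AGC -> S; peptide=MSDCDS
pos 22: CGA -> R; peptide=MSDCDSR
pos 25: AGU -> S; peptide=MSDCDSRS
pos 28: UGA -> STOP

Answer: MSDCDSRS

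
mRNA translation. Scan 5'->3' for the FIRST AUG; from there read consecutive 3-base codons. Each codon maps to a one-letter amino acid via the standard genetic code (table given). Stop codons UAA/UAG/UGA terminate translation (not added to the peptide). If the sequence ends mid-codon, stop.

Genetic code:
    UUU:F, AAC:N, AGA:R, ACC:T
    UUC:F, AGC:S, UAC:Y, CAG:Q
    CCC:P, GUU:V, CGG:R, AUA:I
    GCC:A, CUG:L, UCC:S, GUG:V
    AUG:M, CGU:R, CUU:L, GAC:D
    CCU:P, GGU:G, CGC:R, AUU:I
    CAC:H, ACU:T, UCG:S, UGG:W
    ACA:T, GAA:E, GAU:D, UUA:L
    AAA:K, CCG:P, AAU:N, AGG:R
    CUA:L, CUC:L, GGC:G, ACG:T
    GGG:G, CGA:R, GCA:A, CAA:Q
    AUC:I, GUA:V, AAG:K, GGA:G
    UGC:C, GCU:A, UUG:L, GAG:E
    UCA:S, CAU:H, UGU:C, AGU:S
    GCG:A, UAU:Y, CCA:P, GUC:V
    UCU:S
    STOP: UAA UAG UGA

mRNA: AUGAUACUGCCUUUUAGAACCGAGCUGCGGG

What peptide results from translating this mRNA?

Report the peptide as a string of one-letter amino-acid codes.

start AUG at pos 0
pos 0: AUG -> M; peptide=M
pos 3: AUA -> I; peptide=MI
pos 6: CUG -> L; peptide=MIL
pos 9: CCU -> P; peptide=MILP
pos 12: UUU -> F; peptide=MILPF
pos 15: AGA -> R; peptide=MILPFR
pos 18: ACC -> T; peptide=MILPFRT
pos 21: GAG -> E; peptide=MILPFRTE
pos 24: CUG -> L; peptide=MILPFRTEL
pos 27: CGG -> R; peptide=MILPFRTELR
pos 30: only 1 nt remain (<3), stop (end of mRNA)

Answer: MILPFRTELR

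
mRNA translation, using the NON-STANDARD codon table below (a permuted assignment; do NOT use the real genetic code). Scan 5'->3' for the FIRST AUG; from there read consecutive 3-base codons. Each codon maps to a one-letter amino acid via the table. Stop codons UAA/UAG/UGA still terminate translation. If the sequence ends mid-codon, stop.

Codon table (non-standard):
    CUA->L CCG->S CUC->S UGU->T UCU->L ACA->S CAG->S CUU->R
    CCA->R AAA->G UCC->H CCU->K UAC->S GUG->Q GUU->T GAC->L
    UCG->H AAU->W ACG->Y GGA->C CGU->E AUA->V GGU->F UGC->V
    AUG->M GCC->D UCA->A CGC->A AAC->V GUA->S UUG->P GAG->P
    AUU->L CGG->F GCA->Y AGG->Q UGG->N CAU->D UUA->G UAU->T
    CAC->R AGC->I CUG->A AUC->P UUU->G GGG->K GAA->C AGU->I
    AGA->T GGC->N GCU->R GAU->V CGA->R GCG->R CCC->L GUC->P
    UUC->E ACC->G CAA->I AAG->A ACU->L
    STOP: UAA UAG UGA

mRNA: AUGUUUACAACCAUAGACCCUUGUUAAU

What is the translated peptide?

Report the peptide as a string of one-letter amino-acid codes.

Answer: MGSGVLKT

Derivation:
start AUG at pos 0
pos 0: AUG -> M; peptide=M
pos 3: UUU -> G; peptide=MG
pos 6: ACA -> S; peptide=MGS
pos 9: ACC -> G; peptide=MGSG
pos 12: AUA -> V; peptide=MGSGV
pos 15: GAC -> L; peptide=MGSGVL
pos 18: CCU -> K; peptide=MGSGVLK
pos 21: UGU -> T; peptide=MGSGVLKT
pos 24: UAA -> STOP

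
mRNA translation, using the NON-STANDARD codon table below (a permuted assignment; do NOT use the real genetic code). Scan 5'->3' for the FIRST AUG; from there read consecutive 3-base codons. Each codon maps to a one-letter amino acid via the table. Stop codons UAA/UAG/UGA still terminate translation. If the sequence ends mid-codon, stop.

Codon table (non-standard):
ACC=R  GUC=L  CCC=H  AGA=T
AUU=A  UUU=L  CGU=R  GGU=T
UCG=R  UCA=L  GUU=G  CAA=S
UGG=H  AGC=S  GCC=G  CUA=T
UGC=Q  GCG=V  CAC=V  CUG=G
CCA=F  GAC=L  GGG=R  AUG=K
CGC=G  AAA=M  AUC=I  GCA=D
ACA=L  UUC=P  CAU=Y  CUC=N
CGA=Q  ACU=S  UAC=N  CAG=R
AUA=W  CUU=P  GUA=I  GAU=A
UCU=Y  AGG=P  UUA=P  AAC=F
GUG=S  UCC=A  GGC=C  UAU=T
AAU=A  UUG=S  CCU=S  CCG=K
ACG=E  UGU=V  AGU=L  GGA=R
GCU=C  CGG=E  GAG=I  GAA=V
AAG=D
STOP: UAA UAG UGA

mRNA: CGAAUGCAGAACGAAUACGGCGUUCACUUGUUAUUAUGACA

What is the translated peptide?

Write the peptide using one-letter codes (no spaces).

Answer: KRFVNCGVSPP

Derivation:
start AUG at pos 3
pos 3: AUG -> K; peptide=K
pos 6: CAG -> R; peptide=KR
pos 9: AAC -> F; peptide=KRF
pos 12: GAA -> V; peptide=KRFV
pos 15: UAC -> N; peptide=KRFVN
pos 18: GGC -> C; peptide=KRFVNC
pos 21: GUU -> G; peptide=KRFVNCG
pos 24: CAC -> V; peptide=KRFVNCGV
pos 27: UUG -> S; peptide=KRFVNCGVS
pos 30: UUA -> P; peptide=KRFVNCGVSP
pos 33: UUA -> P; peptide=KRFVNCGVSPP
pos 36: UGA -> STOP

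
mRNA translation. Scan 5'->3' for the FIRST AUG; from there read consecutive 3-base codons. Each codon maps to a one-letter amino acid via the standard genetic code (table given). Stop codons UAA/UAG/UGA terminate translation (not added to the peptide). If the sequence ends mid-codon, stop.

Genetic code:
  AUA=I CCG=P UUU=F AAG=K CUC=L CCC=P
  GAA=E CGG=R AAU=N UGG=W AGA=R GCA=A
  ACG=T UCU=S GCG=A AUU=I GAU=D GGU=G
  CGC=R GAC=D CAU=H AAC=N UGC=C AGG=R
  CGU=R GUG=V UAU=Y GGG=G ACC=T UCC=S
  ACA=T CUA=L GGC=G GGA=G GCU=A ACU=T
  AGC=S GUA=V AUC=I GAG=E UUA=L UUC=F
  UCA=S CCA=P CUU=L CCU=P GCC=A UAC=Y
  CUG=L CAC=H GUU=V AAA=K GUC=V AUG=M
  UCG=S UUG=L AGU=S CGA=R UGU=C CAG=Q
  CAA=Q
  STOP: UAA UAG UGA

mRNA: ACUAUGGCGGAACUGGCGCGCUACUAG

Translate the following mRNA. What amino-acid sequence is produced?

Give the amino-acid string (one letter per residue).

Answer: MAELARY

Derivation:
start AUG at pos 3
pos 3: AUG -> M; peptide=M
pos 6: GCG -> A; peptide=MA
pos 9: GAA -> E; peptide=MAE
pos 12: CUG -> L; peptide=MAEL
pos 15: GCG -> A; peptide=MAELA
pos 18: CGC -> R; peptide=MAELAR
pos 21: UAC -> Y; peptide=MAELARY
pos 24: UAG -> STOP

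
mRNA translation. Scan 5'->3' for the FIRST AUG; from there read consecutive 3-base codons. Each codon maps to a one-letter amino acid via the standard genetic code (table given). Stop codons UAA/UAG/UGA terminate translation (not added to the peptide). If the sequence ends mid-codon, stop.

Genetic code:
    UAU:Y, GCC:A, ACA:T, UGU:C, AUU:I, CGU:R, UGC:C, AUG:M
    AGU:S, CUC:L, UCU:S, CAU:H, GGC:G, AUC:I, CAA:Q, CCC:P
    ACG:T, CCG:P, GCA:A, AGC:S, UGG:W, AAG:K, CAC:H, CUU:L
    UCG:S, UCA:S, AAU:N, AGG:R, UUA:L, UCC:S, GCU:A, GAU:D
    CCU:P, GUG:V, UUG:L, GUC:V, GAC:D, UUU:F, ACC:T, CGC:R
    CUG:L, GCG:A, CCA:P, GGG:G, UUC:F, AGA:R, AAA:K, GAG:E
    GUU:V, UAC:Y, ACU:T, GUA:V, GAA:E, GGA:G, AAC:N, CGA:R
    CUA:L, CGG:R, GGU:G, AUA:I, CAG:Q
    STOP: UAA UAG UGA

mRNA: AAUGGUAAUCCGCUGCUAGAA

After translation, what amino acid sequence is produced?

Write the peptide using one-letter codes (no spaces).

Answer: MVIRC

Derivation:
start AUG at pos 1
pos 1: AUG -> M; peptide=M
pos 4: GUA -> V; peptide=MV
pos 7: AUC -> I; peptide=MVI
pos 10: CGC -> R; peptide=MVIR
pos 13: UGC -> C; peptide=MVIRC
pos 16: UAG -> STOP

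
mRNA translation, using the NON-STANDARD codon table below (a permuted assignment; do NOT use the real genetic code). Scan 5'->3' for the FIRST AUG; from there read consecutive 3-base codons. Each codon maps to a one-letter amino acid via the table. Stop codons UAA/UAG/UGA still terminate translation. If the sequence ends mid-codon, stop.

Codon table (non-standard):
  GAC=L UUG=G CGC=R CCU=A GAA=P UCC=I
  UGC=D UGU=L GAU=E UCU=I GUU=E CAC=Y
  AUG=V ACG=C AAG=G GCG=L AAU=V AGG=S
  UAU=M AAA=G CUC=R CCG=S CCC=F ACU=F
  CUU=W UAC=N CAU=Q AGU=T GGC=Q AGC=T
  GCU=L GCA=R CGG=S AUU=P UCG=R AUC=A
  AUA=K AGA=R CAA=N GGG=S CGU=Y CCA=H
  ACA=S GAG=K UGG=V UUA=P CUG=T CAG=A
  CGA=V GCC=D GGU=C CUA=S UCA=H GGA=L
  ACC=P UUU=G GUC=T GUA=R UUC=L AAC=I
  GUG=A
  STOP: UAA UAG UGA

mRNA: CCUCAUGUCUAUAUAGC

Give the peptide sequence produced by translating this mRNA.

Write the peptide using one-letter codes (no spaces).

Answer: VIK

Derivation:
start AUG at pos 4
pos 4: AUG -> V; peptide=V
pos 7: UCU -> I; peptide=VI
pos 10: AUA -> K; peptide=VIK
pos 13: UAG -> STOP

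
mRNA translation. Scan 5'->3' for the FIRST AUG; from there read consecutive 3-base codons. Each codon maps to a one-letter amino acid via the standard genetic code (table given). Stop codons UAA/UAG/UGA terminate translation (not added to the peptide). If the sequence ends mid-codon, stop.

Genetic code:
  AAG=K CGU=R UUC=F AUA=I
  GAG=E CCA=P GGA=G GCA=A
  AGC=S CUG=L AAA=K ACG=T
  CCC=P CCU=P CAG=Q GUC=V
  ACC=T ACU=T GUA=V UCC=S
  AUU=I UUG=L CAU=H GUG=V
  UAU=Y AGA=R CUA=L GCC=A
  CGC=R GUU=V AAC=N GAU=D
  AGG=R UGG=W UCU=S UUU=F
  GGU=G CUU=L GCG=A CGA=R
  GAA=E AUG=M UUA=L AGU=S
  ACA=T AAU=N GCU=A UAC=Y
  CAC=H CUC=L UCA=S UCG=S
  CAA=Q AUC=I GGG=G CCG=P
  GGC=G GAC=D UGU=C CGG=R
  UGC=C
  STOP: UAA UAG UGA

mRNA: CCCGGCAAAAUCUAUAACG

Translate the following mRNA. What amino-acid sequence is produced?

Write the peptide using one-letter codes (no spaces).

no AUG start codon found

Answer: (empty: no AUG start codon)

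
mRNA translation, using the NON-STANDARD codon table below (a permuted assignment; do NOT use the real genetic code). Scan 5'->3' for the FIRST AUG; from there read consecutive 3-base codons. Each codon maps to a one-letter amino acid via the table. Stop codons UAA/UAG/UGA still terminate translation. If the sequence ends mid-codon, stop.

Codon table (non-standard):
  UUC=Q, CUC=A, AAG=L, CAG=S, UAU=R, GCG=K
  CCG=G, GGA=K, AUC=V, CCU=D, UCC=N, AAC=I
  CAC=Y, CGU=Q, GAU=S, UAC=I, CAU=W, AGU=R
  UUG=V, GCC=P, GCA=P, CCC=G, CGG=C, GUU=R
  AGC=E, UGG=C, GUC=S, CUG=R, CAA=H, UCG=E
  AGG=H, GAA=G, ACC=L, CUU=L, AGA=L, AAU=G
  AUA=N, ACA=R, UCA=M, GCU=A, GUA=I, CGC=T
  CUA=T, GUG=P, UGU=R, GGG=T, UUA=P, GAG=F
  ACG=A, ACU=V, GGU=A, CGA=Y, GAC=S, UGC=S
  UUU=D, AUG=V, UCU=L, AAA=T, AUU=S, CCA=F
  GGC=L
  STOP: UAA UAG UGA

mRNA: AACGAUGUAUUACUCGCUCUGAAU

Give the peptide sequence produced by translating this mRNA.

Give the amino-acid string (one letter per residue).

start AUG at pos 4
pos 4: AUG -> V; peptide=V
pos 7: UAU -> R; peptide=VR
pos 10: UAC -> I; peptide=VRI
pos 13: UCG -> E; peptide=VRIE
pos 16: CUC -> A; peptide=VRIEA
pos 19: UGA -> STOP

Answer: VRIEA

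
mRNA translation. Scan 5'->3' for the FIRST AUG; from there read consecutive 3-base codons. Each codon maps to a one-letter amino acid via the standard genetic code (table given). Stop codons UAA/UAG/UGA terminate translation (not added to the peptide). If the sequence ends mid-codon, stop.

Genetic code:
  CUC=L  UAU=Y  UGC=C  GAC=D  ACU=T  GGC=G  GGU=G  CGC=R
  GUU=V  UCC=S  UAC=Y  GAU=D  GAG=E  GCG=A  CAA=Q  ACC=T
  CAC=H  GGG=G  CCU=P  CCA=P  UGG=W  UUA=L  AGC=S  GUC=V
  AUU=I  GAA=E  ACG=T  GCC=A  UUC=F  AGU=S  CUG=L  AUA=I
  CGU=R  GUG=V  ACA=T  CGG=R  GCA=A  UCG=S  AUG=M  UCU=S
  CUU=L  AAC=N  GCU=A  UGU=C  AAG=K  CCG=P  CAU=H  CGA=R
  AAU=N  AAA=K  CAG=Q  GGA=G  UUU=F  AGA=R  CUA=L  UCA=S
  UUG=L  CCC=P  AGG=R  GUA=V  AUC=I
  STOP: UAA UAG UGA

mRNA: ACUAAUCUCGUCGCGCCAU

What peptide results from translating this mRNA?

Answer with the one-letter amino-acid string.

no AUG start codon found

Answer: (empty: no AUG start codon)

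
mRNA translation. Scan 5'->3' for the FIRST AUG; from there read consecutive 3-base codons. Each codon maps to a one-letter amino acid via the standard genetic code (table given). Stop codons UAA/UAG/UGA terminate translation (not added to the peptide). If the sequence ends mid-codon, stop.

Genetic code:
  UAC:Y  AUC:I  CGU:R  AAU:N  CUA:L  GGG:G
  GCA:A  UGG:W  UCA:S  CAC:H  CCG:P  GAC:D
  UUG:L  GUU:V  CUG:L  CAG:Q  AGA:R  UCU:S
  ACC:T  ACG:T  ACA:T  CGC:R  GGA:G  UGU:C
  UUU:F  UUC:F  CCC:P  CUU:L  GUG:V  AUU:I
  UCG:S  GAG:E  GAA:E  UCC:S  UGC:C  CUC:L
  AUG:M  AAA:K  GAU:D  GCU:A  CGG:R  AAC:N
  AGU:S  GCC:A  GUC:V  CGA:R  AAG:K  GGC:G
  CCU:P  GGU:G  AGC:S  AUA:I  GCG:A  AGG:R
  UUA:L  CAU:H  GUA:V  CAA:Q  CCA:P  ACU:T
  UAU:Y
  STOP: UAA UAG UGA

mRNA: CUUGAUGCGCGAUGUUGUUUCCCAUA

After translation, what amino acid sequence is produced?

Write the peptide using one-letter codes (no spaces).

start AUG at pos 4
pos 4: AUG -> M; peptide=M
pos 7: CGC -> R; peptide=MR
pos 10: GAU -> D; peptide=MRD
pos 13: GUU -> V; peptide=MRDV
pos 16: GUU -> V; peptide=MRDVV
pos 19: UCC -> S; peptide=MRDVVS
pos 22: CAU -> H; peptide=MRDVVSH
pos 25: only 1 nt remain (<3), stop (end of mRNA)

Answer: MRDVVSH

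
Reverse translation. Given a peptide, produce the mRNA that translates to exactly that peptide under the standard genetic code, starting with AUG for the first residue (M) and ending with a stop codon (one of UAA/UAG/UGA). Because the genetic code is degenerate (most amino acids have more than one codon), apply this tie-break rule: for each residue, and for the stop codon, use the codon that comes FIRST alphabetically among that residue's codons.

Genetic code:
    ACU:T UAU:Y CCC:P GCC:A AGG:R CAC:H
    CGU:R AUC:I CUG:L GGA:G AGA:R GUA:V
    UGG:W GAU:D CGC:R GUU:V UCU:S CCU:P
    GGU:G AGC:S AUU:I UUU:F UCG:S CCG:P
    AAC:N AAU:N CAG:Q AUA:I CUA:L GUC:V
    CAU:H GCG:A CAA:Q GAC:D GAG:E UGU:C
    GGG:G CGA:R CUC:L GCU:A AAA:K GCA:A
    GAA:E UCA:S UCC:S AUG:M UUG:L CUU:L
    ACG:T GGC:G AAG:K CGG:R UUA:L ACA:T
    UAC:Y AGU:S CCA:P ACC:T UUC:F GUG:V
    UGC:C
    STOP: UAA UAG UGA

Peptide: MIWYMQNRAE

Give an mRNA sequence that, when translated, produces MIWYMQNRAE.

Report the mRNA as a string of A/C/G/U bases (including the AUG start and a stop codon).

Answer: mRNA: AUGAUAUGGUACAUGCAAAACAGAGCAGAAUAA

Derivation:
residue 1: M -> AUG (start codon)
residue 2: I codons sorted = AUA,AUC,AUU -> pick first = AUA
residue 3: W -> UGG (only codon)
residue 4: Y codons sorted = UAC,UAU -> pick first = UAC
residue 5: M -> AUG (only codon)
residue 6: Q codons sorted = CAA,CAG -> pick first = CAA
residue 7: N codons sorted = AAC,AAU -> pick first = AAC
residue 8: R codons sorted = AGA,AGG,CGA,CGC,CGG,CGU -> pick first = AGA
residue 9: A codons sorted = GCA,GCC,GCG,GCU -> pick first = GCA
residue 10: E codons sorted = GAA,GAG -> pick first = GAA
terminator: stop codons sorted = UAA,UAG,UGA -> pick first = UAA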